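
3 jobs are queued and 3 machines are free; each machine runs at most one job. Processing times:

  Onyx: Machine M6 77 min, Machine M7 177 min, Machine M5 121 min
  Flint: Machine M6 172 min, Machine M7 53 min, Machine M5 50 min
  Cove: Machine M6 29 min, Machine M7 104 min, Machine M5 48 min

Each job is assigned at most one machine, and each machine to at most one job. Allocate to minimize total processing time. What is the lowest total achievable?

Minimum total: 178 min

Optimal: Onyx→Machine M6 (77 min), Flint→Machine M7 (53 min), Cove→Machine M5 (48 min) — total 77+53+48 = 178 min.
Row-greedy (each job in turn takes its cheapest remaining machine) gives 231 min, worse by 53.
Next-best assignment: Onyx→Machine M5, Flint→Machine M7, Cove→Machine M6 = 203 min.
Swapping Cove↔Flint (Cove→Machine M7 104 min, Flint→Machine M5 50 min) adds 53.
Checked against all permutations: 178 min is optimal.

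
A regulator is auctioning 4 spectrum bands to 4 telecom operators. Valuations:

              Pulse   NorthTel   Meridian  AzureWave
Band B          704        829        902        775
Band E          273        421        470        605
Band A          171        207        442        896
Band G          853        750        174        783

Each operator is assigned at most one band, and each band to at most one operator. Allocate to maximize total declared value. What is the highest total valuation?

Optimal: Pulse→Band G ($853M), NorthTel→Band E ($421M), Meridian→Band B ($902M), AzureWave→Band A ($896M) — total 853+421+902+896 = $3072M.
Row-greedy (each operator in turn takes its best remaining band) gives $3048M, worse by 24.

Maximum total: $3072M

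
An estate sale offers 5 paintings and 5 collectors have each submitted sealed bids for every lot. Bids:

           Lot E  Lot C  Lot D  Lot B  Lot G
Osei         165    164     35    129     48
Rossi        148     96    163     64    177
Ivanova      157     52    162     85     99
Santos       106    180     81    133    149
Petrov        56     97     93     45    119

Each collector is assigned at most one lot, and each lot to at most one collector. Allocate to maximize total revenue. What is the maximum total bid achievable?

Optimal: Osei→Lot B ($129), Rossi→Lot D ($163), Ivanova→Lot E ($157), Santos→Lot C ($180), Petrov→Lot G ($119) — total 129+163+157+180+119 = $748.
Row-greedy (each collector in turn takes its best remaining lot) gives $729, worse by 19.
Checked against all permutations: $748 is optimal.

Maximum total: $748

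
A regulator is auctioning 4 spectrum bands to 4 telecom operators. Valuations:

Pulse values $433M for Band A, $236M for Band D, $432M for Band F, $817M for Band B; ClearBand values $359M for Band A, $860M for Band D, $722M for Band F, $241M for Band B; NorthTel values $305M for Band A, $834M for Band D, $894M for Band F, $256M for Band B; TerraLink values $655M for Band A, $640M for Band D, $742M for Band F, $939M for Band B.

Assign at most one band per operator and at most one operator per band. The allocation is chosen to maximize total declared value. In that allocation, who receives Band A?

Optimal: Pulse→Band B ($817M), ClearBand→Band D ($860M), NorthTel→Band F ($894M), TerraLink→Band A ($655M) — total 817+860+894+655 = $3226M.
Max-entry greedy (repeatedly take the single best remaining cell) gives $3126M, worse by 100.
Next-best assignment: Pulse→Band A, ClearBand→Band D, NorthTel→Band F, TerraLink→Band B = $3126M.
Swapping Pulse↔NorthTel (Pulse→Band F $432M, NorthTel→Band B $256M) loses 1023.
Checked against all permutations: $3226M is optimal.
TerraLink's own top band is Band B ($939M), but forcing TerraLink→Band B and reassigning the rest optimally gives only $3126M — worse by 100.

TerraLink receives Band A.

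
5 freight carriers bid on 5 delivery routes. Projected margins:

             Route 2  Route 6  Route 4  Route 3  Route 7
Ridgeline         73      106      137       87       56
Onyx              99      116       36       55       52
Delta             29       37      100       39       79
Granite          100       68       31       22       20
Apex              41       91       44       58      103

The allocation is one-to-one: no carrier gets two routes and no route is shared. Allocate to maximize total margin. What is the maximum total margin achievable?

Maximum total: $506k

This is a one-to-one assignment (maximum-weight bipartite matching).
Optimal: Ridgeline→Route 3 ($87k), Onyx→Route 6 ($116k), Delta→Route 4 ($100k), Granite→Route 2 ($100k), Apex→Route 7 ($103k) — total 87+116+100+100+103 = $506k.
Row-greedy (each carrier in turn takes its best remaining route) gives $490k, worse by 16.
Next-best assignment: Ridgeline→Route 4, Onyx→Route 6, Delta→Route 3, Granite→Route 2, Apex→Route 7 = $495k.
Swapping Granite↔Ridgeline (Granite→Route 3 $22k, Ridgeline→Route 2 $73k) loses 92.
No other one-to-one assignment exceeds $506k.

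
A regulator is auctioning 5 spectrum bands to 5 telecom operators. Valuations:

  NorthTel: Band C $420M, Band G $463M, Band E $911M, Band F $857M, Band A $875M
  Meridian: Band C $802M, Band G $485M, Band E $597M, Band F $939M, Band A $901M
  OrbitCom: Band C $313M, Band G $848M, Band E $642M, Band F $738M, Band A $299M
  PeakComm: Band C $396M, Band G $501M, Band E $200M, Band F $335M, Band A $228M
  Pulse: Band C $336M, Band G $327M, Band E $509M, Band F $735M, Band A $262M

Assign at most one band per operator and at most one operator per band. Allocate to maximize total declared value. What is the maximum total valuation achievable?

Maximum total: $3791M

Optimal: NorthTel→Band E ($911M), Meridian→Band A ($901M), OrbitCom→Band G ($848M), PeakComm→Band C ($396M), Pulse→Band F ($735M) — total 911+901+848+396+735 = $3791M.
Column-greedy (each band in turn goes to its best remaining operator) gives $3524M, worse by 267.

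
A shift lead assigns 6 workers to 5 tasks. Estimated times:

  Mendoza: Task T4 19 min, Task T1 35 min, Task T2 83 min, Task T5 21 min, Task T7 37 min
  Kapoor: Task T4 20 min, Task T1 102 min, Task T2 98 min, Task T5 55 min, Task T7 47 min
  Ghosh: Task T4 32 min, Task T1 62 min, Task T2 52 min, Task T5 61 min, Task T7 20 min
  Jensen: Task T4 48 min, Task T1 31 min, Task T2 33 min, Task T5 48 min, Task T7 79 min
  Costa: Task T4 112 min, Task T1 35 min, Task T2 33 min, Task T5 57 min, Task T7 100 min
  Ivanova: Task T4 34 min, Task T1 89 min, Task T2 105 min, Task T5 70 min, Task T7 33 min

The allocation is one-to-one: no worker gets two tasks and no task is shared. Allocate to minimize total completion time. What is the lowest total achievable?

Optimal: Kapoor→Task T4 (20 min), Jensen→Task T1 (31 min), Costa→Task T2 (33 min), Mendoza→Task T5 (21 min), Ghosh→Task T7 (20 min) — total 20+31+33+21+20 = 125 min.
Min-entry greedy (repeatedly take the single cheapest remaining cell) gives 158 min, worse by 33.
Every other assignment is strictly worse.

Minimum total: 125 min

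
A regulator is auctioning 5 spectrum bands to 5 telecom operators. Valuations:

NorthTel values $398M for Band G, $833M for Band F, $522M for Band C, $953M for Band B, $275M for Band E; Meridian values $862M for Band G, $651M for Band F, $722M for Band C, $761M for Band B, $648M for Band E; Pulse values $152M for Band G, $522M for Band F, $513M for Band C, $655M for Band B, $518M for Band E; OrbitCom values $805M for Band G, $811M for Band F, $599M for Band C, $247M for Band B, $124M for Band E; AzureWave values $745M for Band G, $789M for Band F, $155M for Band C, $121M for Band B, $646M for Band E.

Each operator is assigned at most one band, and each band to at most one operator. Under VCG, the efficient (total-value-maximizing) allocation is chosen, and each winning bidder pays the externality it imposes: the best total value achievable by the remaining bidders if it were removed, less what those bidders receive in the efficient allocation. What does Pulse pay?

Efficient allocation: NorthTel→Band B ($953M), Meridian→Band C ($722M), Pulse→Band E ($518M), OrbitCom→Band G ($805M), AzureWave→Band F ($789M); total welfare W = $3787M.
Pulse receives Band E at value $518M, so the others get W − 518 = $3269M.
Without Pulse: best allocation of the remaining 4 bidders over all 5 bands is NorthTel→Band B ($953M), Meridian→Band G ($862M), OrbitCom→Band F ($811M), AzureWave→Band E ($646M), total $3272M.
VCG payment = (others' best without Pulse) − (others' welfare with Pulse) = 3272 − 3269 = $3M.

Pulse pays $3M.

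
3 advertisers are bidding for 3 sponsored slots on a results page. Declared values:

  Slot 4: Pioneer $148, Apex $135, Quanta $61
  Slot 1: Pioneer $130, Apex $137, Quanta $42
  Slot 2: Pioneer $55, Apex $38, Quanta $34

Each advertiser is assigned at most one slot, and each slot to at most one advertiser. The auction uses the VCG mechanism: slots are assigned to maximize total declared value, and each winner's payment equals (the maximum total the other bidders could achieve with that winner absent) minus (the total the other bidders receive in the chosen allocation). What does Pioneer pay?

Pioneer pays $27.

Efficient allocation: Pioneer→Slot 4 ($148), Apex→Slot 1 ($137), Quanta→Slot 2 ($34); total welfare W = $319.
Pioneer receives Slot 4 at value $148, so the others get W − 148 = $171.
Without Pioneer: best allocation of the remaining 2 bidders over all 3 slots is Apex→Slot 1 ($137), Quanta→Slot 4 ($61), total $198.
VCG payment = (others' best without Pioneer) − (others' welfare with Pioneer) = 198 − 171 = $27.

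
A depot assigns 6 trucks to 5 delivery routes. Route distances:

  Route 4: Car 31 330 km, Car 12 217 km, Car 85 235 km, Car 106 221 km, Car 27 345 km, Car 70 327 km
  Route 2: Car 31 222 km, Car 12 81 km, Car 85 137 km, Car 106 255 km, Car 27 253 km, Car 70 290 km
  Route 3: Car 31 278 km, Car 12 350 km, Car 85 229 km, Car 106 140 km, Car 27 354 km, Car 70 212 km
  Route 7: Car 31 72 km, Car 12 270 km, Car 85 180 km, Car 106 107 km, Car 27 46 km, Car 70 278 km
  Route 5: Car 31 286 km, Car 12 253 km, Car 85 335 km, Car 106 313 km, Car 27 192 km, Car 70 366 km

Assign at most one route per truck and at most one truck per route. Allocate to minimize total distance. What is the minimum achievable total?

Minimum total: 720 km

Optimal: Car 85→Route 4 (235 km), Car 12→Route 2 (81 km), Car 106→Route 3 (140 km), Car 31→Route 7 (72 km), Car 27→Route 5 (192 km) — total 235+81+140+72+192 = 720 km.
Next-best assignment: Car 12→Route 4, Car 85→Route 2, Car 106→Route 3, Car 31→Route 7, Car 27→Route 5 = 758 km.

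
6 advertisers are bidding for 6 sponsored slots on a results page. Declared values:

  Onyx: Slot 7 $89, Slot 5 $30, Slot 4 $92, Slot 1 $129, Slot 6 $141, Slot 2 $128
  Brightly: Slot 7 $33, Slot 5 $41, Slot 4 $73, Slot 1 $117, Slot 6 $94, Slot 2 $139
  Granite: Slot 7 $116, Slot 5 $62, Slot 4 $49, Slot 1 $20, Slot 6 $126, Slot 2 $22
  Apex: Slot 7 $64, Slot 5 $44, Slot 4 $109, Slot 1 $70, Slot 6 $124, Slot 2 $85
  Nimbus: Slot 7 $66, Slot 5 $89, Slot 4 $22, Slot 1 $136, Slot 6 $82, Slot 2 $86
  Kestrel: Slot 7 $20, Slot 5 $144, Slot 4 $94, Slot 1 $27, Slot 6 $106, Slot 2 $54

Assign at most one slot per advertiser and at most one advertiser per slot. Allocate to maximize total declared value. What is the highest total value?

Optimal: Onyx→Slot 6 ($141), Brightly→Slot 2 ($139), Granite→Slot 7 ($116), Apex→Slot 4 ($109), Nimbus→Slot 1 ($136), Kestrel→Slot 5 ($144) — total 141+139+116+109+136+144 = $785.
Checked against all permutations: $785 is optimal.

Max total: $785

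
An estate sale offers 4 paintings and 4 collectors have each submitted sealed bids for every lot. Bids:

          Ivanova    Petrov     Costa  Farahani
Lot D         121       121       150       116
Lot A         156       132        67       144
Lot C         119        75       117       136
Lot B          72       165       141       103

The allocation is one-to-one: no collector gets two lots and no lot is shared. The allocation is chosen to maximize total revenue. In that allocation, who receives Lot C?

Optimal: Ivanova→Lot A ($156), Petrov→Lot B ($165), Costa→Lot D ($150), Farahani→Lot C ($136) — total 156+165+150+136 = $607.
Next-best assignment: Ivanova→Lot C, Petrov→Lot B, Costa→Lot D, Farahani→Lot A = $578.
Farahani's own top lot is Lot A ($144), but forcing Farahani→Lot A and reassigning the rest optimally gives only $578 — worse by 29.

Farahani receives Lot C.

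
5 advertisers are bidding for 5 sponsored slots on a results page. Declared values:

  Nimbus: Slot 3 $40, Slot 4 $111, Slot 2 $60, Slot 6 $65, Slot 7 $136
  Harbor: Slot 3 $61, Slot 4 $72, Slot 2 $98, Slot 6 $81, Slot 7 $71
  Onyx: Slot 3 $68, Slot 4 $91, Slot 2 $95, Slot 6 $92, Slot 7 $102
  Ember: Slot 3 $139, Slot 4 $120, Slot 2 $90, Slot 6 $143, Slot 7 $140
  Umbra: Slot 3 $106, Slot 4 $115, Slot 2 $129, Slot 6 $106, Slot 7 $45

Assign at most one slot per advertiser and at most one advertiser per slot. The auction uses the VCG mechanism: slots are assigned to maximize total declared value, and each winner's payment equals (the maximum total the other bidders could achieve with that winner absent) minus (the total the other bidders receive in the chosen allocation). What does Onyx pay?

Onyx pays $4.

Efficient allocation: Nimbus→Slot 7 ($136), Harbor→Slot 2 ($98), Onyx→Slot 6 ($92), Ember→Slot 3 ($139), Umbra→Slot 4 ($115); total welfare W = $580.
Onyx receives Slot 6 at value $92, so the others get W − 92 = $488.
Without Onyx: best allocation of the remaining 4 bidders over all 5 slots is Nimbus→Slot 7 ($136), Harbor→Slot 2 ($98), Ember→Slot 6 ($143), Umbra→Slot 4 ($115), total $492.
VCG payment = (others' best without Onyx) − (others' welfare with Onyx) = 492 − 488 = $4.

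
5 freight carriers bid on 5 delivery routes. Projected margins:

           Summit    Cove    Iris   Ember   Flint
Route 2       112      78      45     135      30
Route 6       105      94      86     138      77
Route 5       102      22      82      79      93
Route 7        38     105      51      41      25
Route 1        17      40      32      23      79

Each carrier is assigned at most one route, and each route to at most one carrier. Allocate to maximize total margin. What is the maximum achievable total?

Maximum total: $516k

Optimal: Summit→Route 2 ($112k), Cove→Route 7 ($105k), Iris→Route 5 ($82k), Ember→Route 6 ($138k), Flint→Route 1 ($79k) — total 112+105+82+138+79 = $516k.
Row-greedy (each carrier in turn takes its best remaining route) gives $461k, worse by 55.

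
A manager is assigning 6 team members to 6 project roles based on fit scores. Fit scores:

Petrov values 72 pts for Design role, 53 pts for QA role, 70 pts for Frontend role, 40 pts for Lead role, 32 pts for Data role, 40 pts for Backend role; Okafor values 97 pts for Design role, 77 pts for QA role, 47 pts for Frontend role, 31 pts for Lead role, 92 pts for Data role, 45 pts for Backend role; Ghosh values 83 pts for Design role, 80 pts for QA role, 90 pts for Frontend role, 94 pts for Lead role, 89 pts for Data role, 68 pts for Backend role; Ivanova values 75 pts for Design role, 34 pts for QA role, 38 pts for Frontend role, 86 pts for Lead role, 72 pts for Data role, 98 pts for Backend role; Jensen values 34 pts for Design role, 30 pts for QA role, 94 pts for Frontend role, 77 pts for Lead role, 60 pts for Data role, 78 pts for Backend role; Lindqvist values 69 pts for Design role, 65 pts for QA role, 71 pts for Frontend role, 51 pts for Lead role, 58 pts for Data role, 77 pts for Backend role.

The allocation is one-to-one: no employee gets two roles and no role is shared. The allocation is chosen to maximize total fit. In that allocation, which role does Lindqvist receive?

Lindqvist receives QA role.

Optimal: Petrov→Design role (72 pts), Okafor→Data role (92 pts), Ghosh→Lead role (94 pts), Ivanova→Backend role (98 pts), Jensen→Frontend role (94 pts), Lindqvist→QA role (65 pts) — total 72+92+94+98+94+65 = 515 pts.
Next-best assignment: Petrov→Design role, Okafor→Data role, Ghosh→QA role, Ivanova→Lead role, Jensen→Frontend role, Lindqvist→Backend role = 501 pts.
Swapping Jensen↔Okafor (Jensen→Data role 60 pts, Okafor→Frontend role 47 pts) loses 79.
Lindqvist's own top role is Backend role (77 pts), but forcing Lindqvist→Backend role and reassigning the rest optimally gives only 501 pts — worse by 14.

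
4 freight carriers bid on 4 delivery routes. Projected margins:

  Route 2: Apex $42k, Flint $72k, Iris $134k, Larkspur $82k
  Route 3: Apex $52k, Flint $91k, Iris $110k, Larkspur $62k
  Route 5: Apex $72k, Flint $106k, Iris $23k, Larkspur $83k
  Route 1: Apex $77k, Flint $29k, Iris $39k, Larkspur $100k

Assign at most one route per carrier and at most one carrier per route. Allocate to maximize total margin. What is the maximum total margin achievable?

This is a one-to-one assignment (maximum-weight bipartite matching).
Optimal: Apex→Route 5 ($72k), Flint→Route 3 ($91k), Iris→Route 2 ($134k), Larkspur→Route 1 ($100k) — total 72+91+134+100 = $397k.
Max-entry greedy (repeatedly take the single best remaining cell) gives $392k, worse by 5.

Maximum total: $397k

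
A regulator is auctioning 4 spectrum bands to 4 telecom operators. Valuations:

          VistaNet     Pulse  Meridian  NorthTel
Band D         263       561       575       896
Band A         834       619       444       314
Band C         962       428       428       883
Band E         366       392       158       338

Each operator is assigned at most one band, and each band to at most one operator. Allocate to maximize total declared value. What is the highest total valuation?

Optimal: VistaNet→Band C ($962M), Pulse→Band E ($392M), Meridian→Band A ($444M), NorthTel→Band D ($896M) — total 962+392+444+896 = $2694M.
Swapping VistaNet↔NorthTel (VistaNet→Band D $263M, NorthTel→Band C $883M) loses 712.

Max total: $2694M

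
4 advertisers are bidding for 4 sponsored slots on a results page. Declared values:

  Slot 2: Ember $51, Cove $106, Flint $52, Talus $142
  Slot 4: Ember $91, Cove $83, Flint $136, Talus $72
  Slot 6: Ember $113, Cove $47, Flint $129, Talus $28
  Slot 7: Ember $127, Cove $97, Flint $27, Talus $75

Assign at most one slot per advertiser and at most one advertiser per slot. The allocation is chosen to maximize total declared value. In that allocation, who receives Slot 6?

Ember receives Slot 6.

Optimal: Ember→Slot 6 ($113), Cove→Slot 7 ($97), Flint→Slot 4 ($136), Talus→Slot 2 ($142) — total 113+97+136+142 = $488.
Max-entry greedy (repeatedly take the single best remaining cell) gives $452, worse by 36.
Ember's own top slot is Slot 7 ($127), but forcing Ember→Slot 7 and reassigning the rest optimally gives only $481 — worse by 7.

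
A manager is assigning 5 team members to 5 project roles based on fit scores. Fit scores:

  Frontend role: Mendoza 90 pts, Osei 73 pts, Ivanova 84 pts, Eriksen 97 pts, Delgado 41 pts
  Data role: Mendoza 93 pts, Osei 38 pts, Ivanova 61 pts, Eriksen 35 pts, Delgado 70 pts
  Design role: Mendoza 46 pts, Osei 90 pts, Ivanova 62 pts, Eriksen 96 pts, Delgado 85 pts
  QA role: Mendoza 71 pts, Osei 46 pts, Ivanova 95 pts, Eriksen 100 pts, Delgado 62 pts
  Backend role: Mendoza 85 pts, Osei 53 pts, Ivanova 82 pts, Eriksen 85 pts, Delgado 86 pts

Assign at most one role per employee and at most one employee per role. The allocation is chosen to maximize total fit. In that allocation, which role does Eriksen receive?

This is the linear assignment problem.
Optimal: Mendoza→Data role (93 pts), Osei→Design role (90 pts), Ivanova→QA role (95 pts), Eriksen→Frontend role (97 pts), Delgado→Backend role (86 pts) — total 93+90+95+97+86 = 461 pts.
Max-entry greedy (repeatedly take the single best remaining cell) gives 453 pts, worse by 8.
Swapping Eriksen↔Osei (Eriksen→Design role 96 pts, Osei→Frontend role 73 pts) loses 18.
No other one-to-one assignment exceeds 461 pts.
Eriksen's own top role is QA role (100 pts), but forcing Eriksen→QA role and reassigning the rest optimally gives only 453 pts — worse by 8.

Eriksen receives Frontend role.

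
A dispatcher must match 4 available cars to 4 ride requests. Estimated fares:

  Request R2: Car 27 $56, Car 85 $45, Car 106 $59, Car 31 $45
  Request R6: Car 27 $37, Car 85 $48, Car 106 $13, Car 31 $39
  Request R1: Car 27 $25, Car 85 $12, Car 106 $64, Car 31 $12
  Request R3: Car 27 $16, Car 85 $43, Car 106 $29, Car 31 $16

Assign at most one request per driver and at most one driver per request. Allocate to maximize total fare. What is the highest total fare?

Optimal: Car 27→Request R2 ($56), Car 85→Request R3 ($43), Car 106→Request R1 ($64), Car 31→Request R6 ($39) — total 56+43+64+39 = $202.
Max-entry greedy (repeatedly take the single best remaining cell) gives $184, worse by 18.
No other one-to-one assignment exceeds $202.

Max total: $202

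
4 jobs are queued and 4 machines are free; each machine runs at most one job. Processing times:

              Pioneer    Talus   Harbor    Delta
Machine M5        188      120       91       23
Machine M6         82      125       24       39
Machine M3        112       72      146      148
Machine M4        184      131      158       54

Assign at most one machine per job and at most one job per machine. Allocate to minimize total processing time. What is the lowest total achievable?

Min total: 290 min

Optimal: Pioneer→Machine M3 (112 min), Talus→Machine M4 (131 min), Harbor→Machine M6 (24 min), Delta→Machine M5 (23 min) — total 112+131+24+23 = 290 min.
Row-greedy (each job in turn takes its cheapest remaining machine) gives 299 min, worse by 9.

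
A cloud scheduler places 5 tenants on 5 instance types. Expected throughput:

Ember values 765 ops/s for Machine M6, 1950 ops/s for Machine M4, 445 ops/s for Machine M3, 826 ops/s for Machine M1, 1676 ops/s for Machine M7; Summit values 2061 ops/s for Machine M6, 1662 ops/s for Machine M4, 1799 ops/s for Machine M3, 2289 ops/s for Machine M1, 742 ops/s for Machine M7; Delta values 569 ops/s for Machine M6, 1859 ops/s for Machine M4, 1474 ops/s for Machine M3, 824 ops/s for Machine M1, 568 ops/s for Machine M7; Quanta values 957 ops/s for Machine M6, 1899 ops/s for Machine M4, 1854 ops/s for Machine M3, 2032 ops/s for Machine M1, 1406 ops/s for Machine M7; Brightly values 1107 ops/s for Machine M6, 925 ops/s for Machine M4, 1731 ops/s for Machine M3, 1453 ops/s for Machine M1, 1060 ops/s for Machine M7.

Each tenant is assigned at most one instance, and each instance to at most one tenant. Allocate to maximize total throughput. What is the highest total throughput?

Maximum total: 9359 ops/s

Optimal: Ember→Machine M7 (1676 ops/s), Summit→Machine M6 (2061 ops/s), Delta→Machine M4 (1859 ops/s), Quanta→Machine M1 (2032 ops/s), Brightly→Machine M3 (1731 ops/s) — total 1676+2061+1859+2032+1731 = 9359 ops/s.
Row-greedy (each tenant in turn takes its best remaining instance) gives 8226 ops/s, worse by 1133.
Checked against all permutations: 9359 ops/s is optimal.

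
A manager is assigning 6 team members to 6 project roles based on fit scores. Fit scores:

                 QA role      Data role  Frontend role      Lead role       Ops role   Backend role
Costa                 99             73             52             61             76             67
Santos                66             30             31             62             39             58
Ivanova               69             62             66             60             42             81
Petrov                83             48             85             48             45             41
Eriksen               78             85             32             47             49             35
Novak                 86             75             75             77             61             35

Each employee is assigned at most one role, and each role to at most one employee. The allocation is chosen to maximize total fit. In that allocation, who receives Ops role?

Costa receives Ops role.

Optimal: Costa→Ops role (76 pts), Santos→Lead role (62 pts), Ivanova→Backend role (81 pts), Petrov→Frontend role (85 pts), Eriksen→Data role (85 pts), Novak→QA role (86 pts) — total 76+62+81+85+85+86 = 475 pts.
Column-greedy (each role in turn goes to its best remaining employee) gives 446 pts, worse by 29.
Costa's own top role is QA role (99 pts), but forcing Costa→QA role and reassigning the rest optimally gives only 473 pts — worse by 2.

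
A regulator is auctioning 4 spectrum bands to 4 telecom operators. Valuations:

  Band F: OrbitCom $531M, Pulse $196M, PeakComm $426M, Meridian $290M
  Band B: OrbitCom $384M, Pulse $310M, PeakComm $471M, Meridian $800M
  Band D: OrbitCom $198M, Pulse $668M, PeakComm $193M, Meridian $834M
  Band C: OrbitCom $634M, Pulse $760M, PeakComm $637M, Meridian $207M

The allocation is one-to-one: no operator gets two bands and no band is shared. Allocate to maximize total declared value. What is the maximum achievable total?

Max total: $2636M

Optimal: OrbitCom→Band F ($531M), Pulse→Band D ($668M), PeakComm→Band C ($637M), Meridian→Band B ($800M) — total 531+668+637+800 = $2636M.
Row-greedy (each operator in turn takes its best remaining band) gives $2063M, worse by 573.
Next-best assignment: OrbitCom→Band F, Pulse→Band C, PeakComm→Band B, Meridian→Band D = $2596M.
Swapping OrbitCom↔Pulse (OrbitCom→Band D $198M, Pulse→Band F $196M) loses 805.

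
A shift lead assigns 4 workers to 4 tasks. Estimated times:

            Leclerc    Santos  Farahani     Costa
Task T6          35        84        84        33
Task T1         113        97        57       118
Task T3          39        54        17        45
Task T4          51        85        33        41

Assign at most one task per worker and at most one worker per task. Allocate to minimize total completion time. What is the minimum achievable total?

Treat this as an assignment problem: match each worker to one task.
Optimal: Leclerc→Task T6 (35 min), Santos→Task T3 (54 min), Farahani→Task T1 (57 min), Costa→Task T4 (41 min) — total 35+54+57+41 = 187 min.
Column-greedy (each task in turn goes to its cheapest remaining worker) gives 214 min, worse by 27.
Swapping Costa↔Leclerc (Costa→Task T6 33 min, Leclerc→Task T4 51 min) adds 8.
No other one-to-one assignment undercuts 187 min.

Minimum total: 187 min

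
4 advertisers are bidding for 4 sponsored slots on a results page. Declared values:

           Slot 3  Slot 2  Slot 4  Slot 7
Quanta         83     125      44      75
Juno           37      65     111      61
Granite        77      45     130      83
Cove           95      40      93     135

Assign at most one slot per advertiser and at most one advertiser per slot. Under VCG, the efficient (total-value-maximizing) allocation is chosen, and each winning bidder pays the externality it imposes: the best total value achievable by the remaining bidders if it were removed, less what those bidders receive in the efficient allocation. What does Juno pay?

Efficient allocation: Quanta→Slot 2 ($125), Juno→Slot 4 ($111), Granite→Slot 3 ($77), Cove→Slot 7 ($135); total welfare W = $448.
Juno receives Slot 4 at value $111, so the others get W − 111 = $337.
Without Juno: best allocation of the remaining 3 bidders over all 4 slots is Quanta→Slot 2 ($125), Granite→Slot 4 ($130), Cove→Slot 7 ($135), total $390.
VCG payment = (others' best without Juno) − (others' welfare with Juno) = 390 − 337 = $53.

Juno pays $53.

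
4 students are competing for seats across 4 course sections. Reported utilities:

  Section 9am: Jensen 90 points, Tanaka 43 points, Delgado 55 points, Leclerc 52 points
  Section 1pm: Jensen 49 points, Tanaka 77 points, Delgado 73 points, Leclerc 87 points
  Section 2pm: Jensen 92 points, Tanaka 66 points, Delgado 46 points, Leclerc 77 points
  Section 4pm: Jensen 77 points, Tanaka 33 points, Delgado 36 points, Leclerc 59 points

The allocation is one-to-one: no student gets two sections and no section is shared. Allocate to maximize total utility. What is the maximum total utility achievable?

Max total: 288 points

Optimal: Jensen→Section 9am (90 points), Tanaka→Section 2pm (66 points), Delgado→Section 1pm (73 points), Leclerc→Section 4pm (59 points) — total 90+66+73+59 = 288 points.
Max-entry greedy (repeatedly take the single best remaining cell) gives 267 points, worse by 21.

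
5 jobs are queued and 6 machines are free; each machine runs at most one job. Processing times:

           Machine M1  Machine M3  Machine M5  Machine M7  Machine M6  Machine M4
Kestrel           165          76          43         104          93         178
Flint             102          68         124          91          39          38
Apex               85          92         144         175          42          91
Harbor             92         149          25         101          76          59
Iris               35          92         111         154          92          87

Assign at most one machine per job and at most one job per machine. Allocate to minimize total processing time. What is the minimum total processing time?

Minimum total: 216 min

This is the linear assignment problem.
Optimal: Kestrel→Machine M3 (76 min), Flint→Machine M4 (38 min), Apex→Machine M6 (42 min), Harbor→Machine M5 (25 min), Iris→Machine M1 (35 min) — total 76+38+42+25+35 = 216 min.
Every other assignment is strictly worse.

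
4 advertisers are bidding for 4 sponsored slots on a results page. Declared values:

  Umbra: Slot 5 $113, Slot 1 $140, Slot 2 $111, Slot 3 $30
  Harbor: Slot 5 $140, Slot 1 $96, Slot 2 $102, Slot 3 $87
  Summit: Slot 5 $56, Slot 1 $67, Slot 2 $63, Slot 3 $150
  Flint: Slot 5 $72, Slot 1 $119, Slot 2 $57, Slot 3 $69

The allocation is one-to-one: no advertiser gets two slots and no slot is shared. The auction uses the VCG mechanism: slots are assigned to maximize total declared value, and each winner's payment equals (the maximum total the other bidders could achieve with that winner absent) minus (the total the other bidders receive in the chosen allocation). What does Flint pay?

Flint pays $29.

Efficient allocation: Umbra→Slot 2 ($111), Harbor→Slot 5 ($140), Summit→Slot 3 ($150), Flint→Slot 1 ($119); total welfare W = $520.
Flint receives Slot 1 at value $119, so the others get W − 119 = $401.
Without Flint: best allocation of the remaining 3 bidders over all 4 slots is Umbra→Slot 1 ($140), Harbor→Slot 5 ($140), Summit→Slot 3 ($150), total $430.
VCG payment = (others' best without Flint) − (others' welfare with Flint) = 430 − 401 = $29.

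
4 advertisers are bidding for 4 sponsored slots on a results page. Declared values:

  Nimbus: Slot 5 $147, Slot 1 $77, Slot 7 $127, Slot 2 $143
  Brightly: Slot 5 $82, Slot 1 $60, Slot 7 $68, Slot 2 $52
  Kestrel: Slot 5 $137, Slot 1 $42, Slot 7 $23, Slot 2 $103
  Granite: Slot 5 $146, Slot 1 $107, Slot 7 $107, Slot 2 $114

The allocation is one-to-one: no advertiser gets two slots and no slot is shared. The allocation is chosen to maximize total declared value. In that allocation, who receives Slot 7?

This is the linear assignment problem.
Optimal: Nimbus→Slot 2 ($143), Brightly→Slot 7 ($68), Kestrel→Slot 5 ($137), Granite→Slot 1 ($107) — total 143+68+137+107 = $455.
Brightly's own top slot is Slot 5 ($82), but forcing Brightly→Slot 5 and reassigning the rest optimally gives only $419 — worse by 36.

Brightly receives Slot 7.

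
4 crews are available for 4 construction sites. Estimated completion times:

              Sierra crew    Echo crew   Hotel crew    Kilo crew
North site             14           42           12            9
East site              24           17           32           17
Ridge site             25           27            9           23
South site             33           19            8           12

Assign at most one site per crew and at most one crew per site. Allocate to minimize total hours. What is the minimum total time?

Min total: 52 hours

Treat this as an assignment problem: match each crew to one site.
Optimal: Sierra crew→North site (14 hours), Echo crew→East site (17 hours), Hotel crew→Ridge site (9 hours), Kilo crew→South site (12 hours) — total 14+17+9+12 = 52 hours.
No other one-to-one assignment undercuts 52 hours.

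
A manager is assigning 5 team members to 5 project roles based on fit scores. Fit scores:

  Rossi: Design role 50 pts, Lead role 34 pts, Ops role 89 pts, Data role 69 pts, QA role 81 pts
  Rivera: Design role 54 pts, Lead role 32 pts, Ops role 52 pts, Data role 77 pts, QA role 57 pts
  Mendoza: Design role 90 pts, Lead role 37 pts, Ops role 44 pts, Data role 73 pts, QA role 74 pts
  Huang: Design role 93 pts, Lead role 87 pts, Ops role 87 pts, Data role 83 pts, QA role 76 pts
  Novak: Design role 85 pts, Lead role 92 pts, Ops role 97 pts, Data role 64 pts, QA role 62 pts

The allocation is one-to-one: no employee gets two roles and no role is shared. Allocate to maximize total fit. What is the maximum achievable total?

Maximum total: 432 pts

Optimal: Rossi→QA role (81 pts), Rivera→Data role (77 pts), Mendoza→Design role (90 pts), Huang→Lead role (87 pts), Novak→Ops role (97 pts) — total 81+77+90+87+97 = 432 pts.
Column-greedy (each role in turn goes to its best remaining employee) gives 425 pts, worse by 7.
Next-best assignment: Rossi→QA role, Rivera→Data role, Mendoza→Design role, Huang→Ops role, Novak→Lead role = 427 pts.
No other one-to-one assignment exceeds 432 pts.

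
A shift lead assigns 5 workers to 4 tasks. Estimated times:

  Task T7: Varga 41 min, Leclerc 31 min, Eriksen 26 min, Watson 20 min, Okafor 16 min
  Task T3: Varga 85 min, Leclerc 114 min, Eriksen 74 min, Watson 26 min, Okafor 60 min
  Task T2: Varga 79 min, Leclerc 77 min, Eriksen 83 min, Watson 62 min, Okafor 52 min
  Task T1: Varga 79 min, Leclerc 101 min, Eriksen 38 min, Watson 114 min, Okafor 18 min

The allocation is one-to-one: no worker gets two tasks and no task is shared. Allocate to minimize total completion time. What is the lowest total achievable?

Min total: 147 min

Optimal: Leclerc→Task T7 (31 min), Watson→Task T3 (26 min), Okafor→Task T2 (52 min), Eriksen→Task T1 (38 min) — total 31+26+52+38 = 147 min.
Row-greedy (each worker in turn takes its cheapest remaining task) gives 182 min, worse by 35.
No other one-to-one assignment undercuts 147 min.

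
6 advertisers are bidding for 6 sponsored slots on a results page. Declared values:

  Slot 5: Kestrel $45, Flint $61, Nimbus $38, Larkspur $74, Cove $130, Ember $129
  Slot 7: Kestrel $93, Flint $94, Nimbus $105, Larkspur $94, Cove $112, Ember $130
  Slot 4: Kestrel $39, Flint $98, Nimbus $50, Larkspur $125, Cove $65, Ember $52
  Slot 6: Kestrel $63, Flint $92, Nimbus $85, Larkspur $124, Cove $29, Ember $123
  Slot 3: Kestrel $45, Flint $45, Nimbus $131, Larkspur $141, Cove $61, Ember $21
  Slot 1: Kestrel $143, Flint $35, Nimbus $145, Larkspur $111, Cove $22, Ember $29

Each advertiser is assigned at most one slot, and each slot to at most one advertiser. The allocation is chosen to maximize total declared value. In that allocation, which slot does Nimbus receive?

Optimal: Kestrel→Slot 1 ($143), Flint→Slot 4 ($98), Nimbus→Slot 3 ($131), Larkspur→Slot 6 ($124), Cove→Slot 5 ($130), Ember→Slot 7 ($130) — total 143+98+131+124+130+130 = $756.
Column-greedy (each slot in turn goes to its best remaining advertiser) gives $751, worse by 5.
Next-best assignment: Kestrel→Slot 1, Flint→Slot 6, Nimbus→Slot 3, Larkspur→Slot 4, Cove→Slot 5, Ember→Slot 7 = $751.
Nimbus's own top slot is Slot 1 ($145), but forcing Nimbus→Slot 1 and reassigning the rest optimally gives only $730 — worse by 26.

Nimbus receives Slot 3.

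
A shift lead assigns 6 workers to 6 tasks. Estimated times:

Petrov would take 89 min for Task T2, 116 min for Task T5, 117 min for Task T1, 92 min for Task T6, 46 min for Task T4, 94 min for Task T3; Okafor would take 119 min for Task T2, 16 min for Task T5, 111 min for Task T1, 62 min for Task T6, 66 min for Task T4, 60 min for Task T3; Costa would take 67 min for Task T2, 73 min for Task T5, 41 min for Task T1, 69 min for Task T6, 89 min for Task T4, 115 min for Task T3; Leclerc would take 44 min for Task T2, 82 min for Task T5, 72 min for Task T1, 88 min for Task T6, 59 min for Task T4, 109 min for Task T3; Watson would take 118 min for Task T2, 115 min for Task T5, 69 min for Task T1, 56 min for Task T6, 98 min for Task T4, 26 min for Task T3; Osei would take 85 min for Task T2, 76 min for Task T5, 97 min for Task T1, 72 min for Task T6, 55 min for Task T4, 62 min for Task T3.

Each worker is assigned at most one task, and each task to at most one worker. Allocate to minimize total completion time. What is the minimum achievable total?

This is the linear assignment problem.
Optimal: Petrov→Task T4 (46 min), Okafor→Task T5 (16 min), Costa→Task T1 (41 min), Leclerc→Task T2 (44 min), Watson→Task T3 (26 min), Osei→Task T6 (72 min) — total 46+16+41+44+26+72 = 245 min.
Column-greedy (each task in turn goes to its cheapest remaining worker) gives 265 min, worse by 20.
Next-best assignment: Petrov→Task T4, Okafor→Task T5, Costa→Task T1, Leclerc→Task T2, Watson→Task T6, Osei→Task T3 = 265 min.
Every other assignment is strictly worse.

Minimum total: 245 min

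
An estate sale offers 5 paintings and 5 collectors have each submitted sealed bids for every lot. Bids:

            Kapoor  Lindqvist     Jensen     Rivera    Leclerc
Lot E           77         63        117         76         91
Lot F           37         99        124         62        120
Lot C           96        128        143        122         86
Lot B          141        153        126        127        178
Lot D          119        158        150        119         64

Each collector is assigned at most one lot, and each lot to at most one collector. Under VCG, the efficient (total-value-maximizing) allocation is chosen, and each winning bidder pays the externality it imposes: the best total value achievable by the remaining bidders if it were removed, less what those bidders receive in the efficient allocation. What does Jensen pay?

Efficient allocation: Kapoor→Lot E ($77), Lindqvist→Lot D ($158), Jensen→Lot F ($124), Rivera→Lot C ($122), Leclerc→Lot B ($178); total welfare W = $659.
Jensen receives Lot F at value $124, so the others get W − 124 = $535.
Without Jensen: best allocation of the remaining 4 bidders over all 5 lots is Kapoor→Lot B ($141), Lindqvist→Lot D ($158), Rivera→Lot C ($122), Leclerc→Lot F ($120), total $541.
VCG payment = (others' best without Jensen) − (others' welfare with Jensen) = 541 − 535 = $6.

Jensen pays $6.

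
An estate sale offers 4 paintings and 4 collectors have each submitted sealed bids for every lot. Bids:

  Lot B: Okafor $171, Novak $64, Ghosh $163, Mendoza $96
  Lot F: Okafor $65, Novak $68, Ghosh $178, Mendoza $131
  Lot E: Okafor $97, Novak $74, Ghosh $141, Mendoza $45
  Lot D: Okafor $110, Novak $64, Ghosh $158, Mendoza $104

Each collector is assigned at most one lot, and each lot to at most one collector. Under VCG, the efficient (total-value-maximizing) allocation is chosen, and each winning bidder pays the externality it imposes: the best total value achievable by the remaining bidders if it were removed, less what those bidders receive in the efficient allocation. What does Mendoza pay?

Mendoza pays $20.

Efficient allocation: Okafor→Lot B ($171), Novak→Lot E ($74), Ghosh→Lot D ($158), Mendoza→Lot F ($131); total welfare W = $534.
Mendoza receives Lot F at value $131, so the others get W − 131 = $403.
Without Mendoza: best allocation of the remaining 3 bidders over all 4 lots is Okafor→Lot B ($171), Novak→Lot E ($74), Ghosh→Lot F ($178), total $423.
VCG payment = (others' best without Mendoza) − (others' welfare with Mendoza) = 423 − 403 = $20.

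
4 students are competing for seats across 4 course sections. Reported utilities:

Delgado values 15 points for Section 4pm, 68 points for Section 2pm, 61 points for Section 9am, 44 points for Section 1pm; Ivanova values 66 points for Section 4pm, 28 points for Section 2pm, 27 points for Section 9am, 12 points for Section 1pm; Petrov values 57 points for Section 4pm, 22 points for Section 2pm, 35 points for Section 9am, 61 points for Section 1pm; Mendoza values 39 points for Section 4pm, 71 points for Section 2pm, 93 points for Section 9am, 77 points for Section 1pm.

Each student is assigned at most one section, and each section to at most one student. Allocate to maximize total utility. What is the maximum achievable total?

Max total: 288 points

Optimal: Delgado→Section 2pm (68 points), Ivanova→Section 4pm (66 points), Petrov→Section 1pm (61 points), Mendoza→Section 9am (93 points) — total 68+66+61+93 = 288 points.
Column-greedy (each section in turn goes to its best remaining student) gives 259 points, worse by 29.
No other one-to-one assignment exceeds 288 points.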